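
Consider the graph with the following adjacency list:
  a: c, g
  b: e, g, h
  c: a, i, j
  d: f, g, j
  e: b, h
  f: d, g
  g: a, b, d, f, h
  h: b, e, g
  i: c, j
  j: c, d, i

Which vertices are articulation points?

g

Removing g increases the component count from 1 to 2, so g is a cut vertex.
By contrast removing j leaves 1 component; it is not a cut vertex. No other vertex is a cut vertex either.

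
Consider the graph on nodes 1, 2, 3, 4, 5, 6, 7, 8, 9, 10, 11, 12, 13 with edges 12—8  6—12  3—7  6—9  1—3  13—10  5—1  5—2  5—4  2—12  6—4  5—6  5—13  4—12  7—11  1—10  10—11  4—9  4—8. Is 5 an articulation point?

Yes

Deleting 5 raises the number of components from 1 to 2, so 5 is a cut vertex.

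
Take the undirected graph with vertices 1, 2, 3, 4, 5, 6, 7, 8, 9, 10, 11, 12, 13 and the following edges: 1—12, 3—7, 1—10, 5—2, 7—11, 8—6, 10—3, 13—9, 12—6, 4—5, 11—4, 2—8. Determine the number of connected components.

2

Starting from 9 we can reach 9, 13. That is one component of size 2.
Starting from 1 we can reach 1, 2, 3, 4, 5, 6, 7, 8, 10, 11, 12. That is one component of size 11.
Total: 2 components.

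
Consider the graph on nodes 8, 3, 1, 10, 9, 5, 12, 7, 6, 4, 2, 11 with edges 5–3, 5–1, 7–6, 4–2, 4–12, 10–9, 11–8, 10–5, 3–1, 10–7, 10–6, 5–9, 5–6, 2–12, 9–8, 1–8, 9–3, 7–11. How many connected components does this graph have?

2

Starting from 2 we can reach 2, 4, 12. That is one component of size 3.
Starting from 1 we can reach 1, 3, 5, 6, 7, 8, 9, 10, 11. That is one component of size 9.
Total: 2 components.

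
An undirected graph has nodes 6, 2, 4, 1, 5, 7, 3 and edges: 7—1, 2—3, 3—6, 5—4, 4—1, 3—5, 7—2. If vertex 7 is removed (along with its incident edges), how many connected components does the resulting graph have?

1

With 7 gone, the remaining components are: {1, 2, 3, 4, 5, 6}.
That is 1 component.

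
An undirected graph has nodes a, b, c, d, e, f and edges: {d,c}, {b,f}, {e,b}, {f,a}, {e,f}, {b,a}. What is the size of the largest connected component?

Starting from c we can reach c, d. That is one component of size 2.
Starting from a we can reach a, b, e, f. That is one component of size 4.
The largest has 4 vertices.

4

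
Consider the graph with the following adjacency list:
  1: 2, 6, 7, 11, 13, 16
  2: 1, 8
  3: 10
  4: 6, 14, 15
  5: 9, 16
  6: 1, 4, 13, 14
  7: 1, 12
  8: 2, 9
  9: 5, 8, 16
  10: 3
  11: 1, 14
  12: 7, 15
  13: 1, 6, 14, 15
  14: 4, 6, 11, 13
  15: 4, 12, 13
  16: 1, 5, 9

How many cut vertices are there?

Removing 1 increases the component count from 2 to 3, so 1 is a cut vertex.
By contrast removing 9 leaves 2 components; it is not a cut vertex. No other vertex is a cut vertex either.

1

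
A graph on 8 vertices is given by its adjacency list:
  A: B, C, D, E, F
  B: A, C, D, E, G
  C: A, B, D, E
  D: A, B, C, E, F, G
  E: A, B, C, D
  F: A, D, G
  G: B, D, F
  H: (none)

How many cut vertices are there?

0

Removing C, for instance, still leaves 2 components. No single vertex removal increases the component count — the graph has no articulation points.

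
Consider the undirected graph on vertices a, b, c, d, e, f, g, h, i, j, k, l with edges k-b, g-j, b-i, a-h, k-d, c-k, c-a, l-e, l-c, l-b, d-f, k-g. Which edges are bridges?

The edges on the cycle l-c-k-b-l are not bridges since each lies on that cycle.
But removing d-k disconnects d from k; removing c-a disconnects c from a; removing d-f disconnects d from f; removing k-g disconnects k from g — these are bridges.
In total 8 edges are bridges.

a-c, a-h, b-i, d-f, d-k, e-l, g-j, g-k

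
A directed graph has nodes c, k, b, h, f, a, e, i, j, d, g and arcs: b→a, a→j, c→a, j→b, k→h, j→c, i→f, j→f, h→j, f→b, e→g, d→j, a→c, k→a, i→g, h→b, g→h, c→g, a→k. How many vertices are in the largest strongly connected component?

8

{a, b, c, f, g, h, j, k} are all mutually reachable — one SCC of size 8.
{d} is an SCC by itself.
{e} is an SCC by itself.
{i} is an SCC by itself.
The largest has 8 vertices.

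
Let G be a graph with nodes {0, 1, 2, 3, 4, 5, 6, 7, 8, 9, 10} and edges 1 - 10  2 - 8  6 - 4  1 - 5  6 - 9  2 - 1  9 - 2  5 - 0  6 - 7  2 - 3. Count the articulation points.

5

Removing 1 increases the component count from 1 to 3, so 1 is a cut vertex.
Removing 2 increases the component count from 1 to 4, so 2 is a cut vertex.
Removing 5 increases the component count from 1 to 2, so 5 is a cut vertex.
Likewise 6, 9 are cut vertices.
By contrast removing 3 leaves 1 component; it is not a cut vertex. No other vertex is a cut vertex either.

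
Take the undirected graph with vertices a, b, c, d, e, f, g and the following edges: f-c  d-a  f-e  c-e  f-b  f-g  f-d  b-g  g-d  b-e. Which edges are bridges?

a-d

The edges on the cycle f-c-e-b-f are not bridges since each lies on that cycle.
But removing a-d disconnects a from d — this is a bridge.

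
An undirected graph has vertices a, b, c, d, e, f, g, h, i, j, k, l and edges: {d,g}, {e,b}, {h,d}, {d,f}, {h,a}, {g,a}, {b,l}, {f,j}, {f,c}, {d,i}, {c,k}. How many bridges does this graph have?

The edges on the cycle h-d-g-a-h are not bridges since each lies on that cycle.
But removing d—f disconnects d from f; removing e—b disconnects e from b; removing f—c disconnects f from c; removing d—i disconnects d from i — these are bridges.
In total 7 edges are bridges.

7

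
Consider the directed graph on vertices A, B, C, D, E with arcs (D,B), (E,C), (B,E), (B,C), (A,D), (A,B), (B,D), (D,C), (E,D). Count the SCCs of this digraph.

3

{B, D, E} are all mutually reachable — one SCC of size 3.
{C} is an SCC by itself.
{A} is an SCC by itself.
That gives 3 strongly connected components.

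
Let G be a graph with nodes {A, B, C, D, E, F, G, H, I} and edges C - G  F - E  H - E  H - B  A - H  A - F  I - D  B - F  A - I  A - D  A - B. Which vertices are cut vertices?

A

Removing A increases the component count from 2 to 3, so A is a cut vertex.
By contrast removing E leaves 2 components; it is not a cut vertex. No other vertex is a cut vertex either.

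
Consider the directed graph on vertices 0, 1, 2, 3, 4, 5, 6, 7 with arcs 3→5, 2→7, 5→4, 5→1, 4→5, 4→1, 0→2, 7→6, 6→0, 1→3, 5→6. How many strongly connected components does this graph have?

{0, 2, 6, 7} are all mutually reachable — one SCC of size 4.
{1, 3, 4, 5} are all mutually reachable — one SCC of size 4.
That gives 2 strongly connected components.

2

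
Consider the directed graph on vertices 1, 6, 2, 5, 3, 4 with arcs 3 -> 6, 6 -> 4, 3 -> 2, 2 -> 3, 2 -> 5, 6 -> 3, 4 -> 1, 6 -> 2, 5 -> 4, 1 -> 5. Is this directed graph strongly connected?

No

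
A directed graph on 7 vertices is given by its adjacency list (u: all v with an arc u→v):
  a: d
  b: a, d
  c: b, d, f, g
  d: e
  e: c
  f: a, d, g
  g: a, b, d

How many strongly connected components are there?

1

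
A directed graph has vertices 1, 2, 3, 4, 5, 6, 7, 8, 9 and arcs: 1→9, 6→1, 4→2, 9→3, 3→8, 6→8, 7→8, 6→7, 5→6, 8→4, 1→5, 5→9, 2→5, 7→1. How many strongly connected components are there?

1

{1, 2, 3, 4, 5, 6, 7, 8, 9} are all mutually reachable — one SCC of size 9.
That gives 1 strongly connected component.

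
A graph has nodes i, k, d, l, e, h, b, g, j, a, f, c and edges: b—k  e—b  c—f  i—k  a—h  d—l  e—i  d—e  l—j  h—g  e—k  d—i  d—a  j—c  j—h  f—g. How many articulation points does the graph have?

1

Removing d increases the component count from 1 to 2, so d is a cut vertex.
By contrast removing i leaves 1 component; it is not a cut vertex. No other vertex is a cut vertex either.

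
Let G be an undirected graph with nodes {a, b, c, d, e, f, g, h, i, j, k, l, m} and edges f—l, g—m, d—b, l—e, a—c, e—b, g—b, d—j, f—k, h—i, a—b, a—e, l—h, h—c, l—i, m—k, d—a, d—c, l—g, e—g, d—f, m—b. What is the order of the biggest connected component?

Starting from a we can reach a, b, c, d, e, f, g, h, i, j, k, l, m. That is one component of size 13.
The largest has 13 vertices.

13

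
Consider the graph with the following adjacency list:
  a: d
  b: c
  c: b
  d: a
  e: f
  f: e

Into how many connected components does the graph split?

Starting from b we can reach b, c. That is one component of size 2.
Starting from e we can reach e, f. That is one component of size 2.
Starting from a we can reach a, d. That is one component of size 2.
Total: 3 components.

3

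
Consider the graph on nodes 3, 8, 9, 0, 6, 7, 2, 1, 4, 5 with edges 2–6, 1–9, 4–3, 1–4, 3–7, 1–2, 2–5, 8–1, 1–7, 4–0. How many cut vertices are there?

3

Removing 1 increases the component count from 1 to 4, so 1 is a cut vertex.
Removing 2 increases the component count from 1 to 3, so 2 is a cut vertex.
Removing 4 increases the component count from 1 to 2, so 4 is a cut vertex.
By contrast removing 5 leaves 1 component; it is not a cut vertex. No other vertex is a cut vertex either.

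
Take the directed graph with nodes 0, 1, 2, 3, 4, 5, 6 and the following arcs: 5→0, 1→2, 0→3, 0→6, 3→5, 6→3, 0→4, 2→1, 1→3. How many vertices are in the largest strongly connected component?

{0, 3, 5, 6} are all mutually reachable — one SCC of size 4.
{1, 2} are all mutually reachable — one SCC of size 2.
{4} is an SCC by itself.
The largest has 4 vertices.

4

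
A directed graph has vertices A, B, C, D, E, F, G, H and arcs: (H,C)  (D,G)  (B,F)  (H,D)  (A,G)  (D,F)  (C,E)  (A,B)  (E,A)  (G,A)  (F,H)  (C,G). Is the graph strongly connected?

From A we can reach every vertex (A, B, C, D, E, F, G, H), and every vertex can reach A (A, B, C, D, E, F, G, H). So the whole graph is one strongly connected component.

Yes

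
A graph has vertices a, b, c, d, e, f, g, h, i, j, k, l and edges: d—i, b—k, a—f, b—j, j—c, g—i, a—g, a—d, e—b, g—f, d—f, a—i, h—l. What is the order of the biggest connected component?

5

Starting from h we can reach h, l. That is one component of size 2.
Starting from a we can reach a, d, f, g, i. That is one component of size 5.
Starting from b we can reach b, c, e, j, k. That is one component of size 5.
The largest has 5 vertices.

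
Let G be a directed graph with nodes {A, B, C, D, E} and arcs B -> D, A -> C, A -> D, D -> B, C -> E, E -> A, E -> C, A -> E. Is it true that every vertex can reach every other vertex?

There is no directed path from B to C, so the graph is not strongly connected.

No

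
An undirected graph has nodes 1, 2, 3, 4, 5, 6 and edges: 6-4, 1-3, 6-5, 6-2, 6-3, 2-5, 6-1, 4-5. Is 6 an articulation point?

Deleting 6 raises the number of components from 1 to 2, so 6 is a cut vertex.

Yes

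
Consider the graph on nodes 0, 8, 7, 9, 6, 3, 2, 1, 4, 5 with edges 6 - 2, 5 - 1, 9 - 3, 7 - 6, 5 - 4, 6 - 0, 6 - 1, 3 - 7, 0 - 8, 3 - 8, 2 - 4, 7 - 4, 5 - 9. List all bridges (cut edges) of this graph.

none

The edges on the cycle 3-7-6-0-8-3 are not bridges since each lies on that cycle.
Every edge lies on some cycle, so there are no bridges.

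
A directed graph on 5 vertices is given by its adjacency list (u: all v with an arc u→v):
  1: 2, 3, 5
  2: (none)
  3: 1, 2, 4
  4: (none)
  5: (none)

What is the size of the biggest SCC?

2

{1, 3} are all mutually reachable — one SCC of size 2.
{2} is an SCC by itself.
{5} is an SCC by itself.
{4} is an SCC by itself.
The largest has 2 vertices.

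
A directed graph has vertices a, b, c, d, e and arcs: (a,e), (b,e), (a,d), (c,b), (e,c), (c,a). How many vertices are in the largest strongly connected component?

4

{a, b, c, e} are all mutually reachable — one SCC of size 4.
{d} is an SCC by itself.
The largest has 4 vertices.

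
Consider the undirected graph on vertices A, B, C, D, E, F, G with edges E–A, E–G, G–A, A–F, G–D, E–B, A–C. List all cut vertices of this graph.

Removing A increases the component count from 1 to 3, so A is a cut vertex.
Removing E increases the component count from 1 to 2, so E is a cut vertex.
Removing G increases the component count from 1 to 2, so G is a cut vertex.
By contrast removing F leaves 1 component; it is not a cut vertex. No other vertex is a cut vertex either.

A, E, G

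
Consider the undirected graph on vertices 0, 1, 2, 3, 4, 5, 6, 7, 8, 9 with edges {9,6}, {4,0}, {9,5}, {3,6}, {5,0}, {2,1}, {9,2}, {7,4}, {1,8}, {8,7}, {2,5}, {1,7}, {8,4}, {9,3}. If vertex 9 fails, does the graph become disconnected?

Yes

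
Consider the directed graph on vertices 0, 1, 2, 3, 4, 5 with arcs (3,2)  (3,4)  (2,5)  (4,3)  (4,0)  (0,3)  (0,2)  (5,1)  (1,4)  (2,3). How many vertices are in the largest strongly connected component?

{0, 1, 2, 3, 4, 5} are all mutually reachable — one SCC of size 6.
The largest has 6 vertices.

6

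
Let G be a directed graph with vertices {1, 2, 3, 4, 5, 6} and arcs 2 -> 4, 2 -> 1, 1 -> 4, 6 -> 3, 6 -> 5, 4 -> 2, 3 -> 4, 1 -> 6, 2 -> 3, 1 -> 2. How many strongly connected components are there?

{1, 2, 3, 4, 6} are all mutually reachable — one SCC of size 5.
{5} is an SCC by itself.
That gives 2 strongly connected components.

2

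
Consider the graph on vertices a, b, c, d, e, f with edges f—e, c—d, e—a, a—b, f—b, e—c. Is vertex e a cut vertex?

Deleting e raises the number of components from 1 to 2, so e is a cut vertex.

Yes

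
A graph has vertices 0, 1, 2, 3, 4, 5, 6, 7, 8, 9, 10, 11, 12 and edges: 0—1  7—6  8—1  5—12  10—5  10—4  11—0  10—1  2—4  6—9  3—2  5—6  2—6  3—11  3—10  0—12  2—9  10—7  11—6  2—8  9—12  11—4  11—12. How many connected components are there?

1

Starting from 0 we can reach 0, 1, 2, 3, 4, 5, 6, 7, 8, 9, 10, 11, 12. That is one component of size 13.
Total: 1 component.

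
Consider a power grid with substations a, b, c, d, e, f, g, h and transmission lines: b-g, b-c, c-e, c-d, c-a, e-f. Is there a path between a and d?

Yes

From a we can reach a, b, c, d, e, f, g, which includes d.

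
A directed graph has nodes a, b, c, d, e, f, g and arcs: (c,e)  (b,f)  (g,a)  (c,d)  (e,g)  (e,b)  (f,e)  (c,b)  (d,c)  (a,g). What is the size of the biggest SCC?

{b, e, f} are all mutually reachable — one SCC of size 3.
{a, g} are all mutually reachable — one SCC of size 2.
{c, d} are all mutually reachable — one SCC of size 2.
The largest has 3 vertices.

3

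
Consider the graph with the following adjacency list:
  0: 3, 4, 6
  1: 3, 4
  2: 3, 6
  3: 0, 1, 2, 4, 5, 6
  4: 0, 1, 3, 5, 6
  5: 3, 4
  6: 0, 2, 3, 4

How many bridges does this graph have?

The edges on the cycle 6-3-1-4-6 are not bridges since each lies on that cycle.
Every edge lies on some cycle, so there are no bridges.

0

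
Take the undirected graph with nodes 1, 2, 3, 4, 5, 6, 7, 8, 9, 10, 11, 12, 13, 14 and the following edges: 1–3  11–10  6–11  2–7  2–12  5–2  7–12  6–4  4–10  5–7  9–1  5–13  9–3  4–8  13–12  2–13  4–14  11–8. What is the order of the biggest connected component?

6

Starting from 1 we can reach 1, 3, 9. That is one component of size 3.
Starting from 2 we can reach 2, 5, 7, 12, 13. That is one component of size 5.
Starting from 4 we can reach 4, 6, 8, 10, 11, 14. That is one component of size 6.
The largest has 6 vertices.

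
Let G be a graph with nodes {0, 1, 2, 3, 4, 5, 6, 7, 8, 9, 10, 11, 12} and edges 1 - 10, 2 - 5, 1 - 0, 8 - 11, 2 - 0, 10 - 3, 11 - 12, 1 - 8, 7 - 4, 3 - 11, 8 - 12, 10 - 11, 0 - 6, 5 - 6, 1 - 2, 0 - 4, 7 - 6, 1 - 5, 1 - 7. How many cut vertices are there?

1

Removing 1 increases the component count from 2 to 3, so 1 is a cut vertex.
By contrast removing 11 leaves 2 components; it is not a cut vertex. No other vertex is a cut vertex either.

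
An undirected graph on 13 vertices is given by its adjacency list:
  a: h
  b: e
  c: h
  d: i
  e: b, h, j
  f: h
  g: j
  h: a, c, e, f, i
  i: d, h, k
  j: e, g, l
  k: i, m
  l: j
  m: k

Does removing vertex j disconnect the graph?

Yes

Deleting j raises the number of components from 1 to 3, so j is a cut vertex.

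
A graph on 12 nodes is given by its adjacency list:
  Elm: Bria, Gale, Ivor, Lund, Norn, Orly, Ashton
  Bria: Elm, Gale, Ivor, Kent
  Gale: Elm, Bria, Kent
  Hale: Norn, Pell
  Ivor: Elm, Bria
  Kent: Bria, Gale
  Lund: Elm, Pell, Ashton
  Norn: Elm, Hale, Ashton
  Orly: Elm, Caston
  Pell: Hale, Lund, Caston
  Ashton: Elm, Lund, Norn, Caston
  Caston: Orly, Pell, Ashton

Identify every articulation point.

Elm

Removing Elm increases the component count from 1 to 2, so Elm is a cut vertex.
By contrast removing Ivor leaves 1 component; it is not a cut vertex. No other vertex is a cut vertex either.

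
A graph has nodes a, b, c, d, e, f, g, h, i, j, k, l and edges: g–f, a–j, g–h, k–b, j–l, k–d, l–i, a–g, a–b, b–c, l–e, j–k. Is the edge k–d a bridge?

Removing k–d leaves no path between k and d: the component count goes from 1 to 2. So it is a bridge.

Yes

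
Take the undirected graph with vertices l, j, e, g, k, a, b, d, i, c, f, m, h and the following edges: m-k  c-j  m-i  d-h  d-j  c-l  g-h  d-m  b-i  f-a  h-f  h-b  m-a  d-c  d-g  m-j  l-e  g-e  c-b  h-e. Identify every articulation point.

Removing m increases the component count from 1 to 2, so m is a cut vertex.
By contrast removing h leaves 1 component; it is not a cut vertex. No other vertex is a cut vertex either.

m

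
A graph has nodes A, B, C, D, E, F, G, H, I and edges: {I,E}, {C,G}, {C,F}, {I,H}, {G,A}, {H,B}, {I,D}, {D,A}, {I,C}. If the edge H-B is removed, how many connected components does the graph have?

2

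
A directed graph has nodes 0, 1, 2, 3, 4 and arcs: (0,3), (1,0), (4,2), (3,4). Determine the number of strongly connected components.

5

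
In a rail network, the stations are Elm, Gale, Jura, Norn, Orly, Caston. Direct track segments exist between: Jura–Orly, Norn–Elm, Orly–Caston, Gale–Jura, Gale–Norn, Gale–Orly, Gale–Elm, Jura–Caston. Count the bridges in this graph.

0

The edges on the cycle Gale-Norn-Elm-Gale are not bridges since each lies on that cycle.
Every edge lies on some cycle, so there are no bridges.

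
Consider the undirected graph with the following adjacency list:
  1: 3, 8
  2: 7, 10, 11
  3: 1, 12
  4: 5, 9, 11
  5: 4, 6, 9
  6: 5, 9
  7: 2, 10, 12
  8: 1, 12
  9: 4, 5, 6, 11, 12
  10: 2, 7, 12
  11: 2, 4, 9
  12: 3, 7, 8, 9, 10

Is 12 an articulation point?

Yes

Deleting 12 raises the number of components from 1 to 2, so 12 is a cut vertex.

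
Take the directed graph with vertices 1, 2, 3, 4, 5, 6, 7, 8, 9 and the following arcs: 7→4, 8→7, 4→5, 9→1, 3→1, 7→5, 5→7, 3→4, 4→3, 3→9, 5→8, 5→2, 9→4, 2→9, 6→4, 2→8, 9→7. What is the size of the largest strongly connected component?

7

{2, 3, 4, 5, 7, 8, 9} are all mutually reachable — one SCC of size 7.
{1} is an SCC by itself.
{6} is an SCC by itself.
The largest has 7 vertices.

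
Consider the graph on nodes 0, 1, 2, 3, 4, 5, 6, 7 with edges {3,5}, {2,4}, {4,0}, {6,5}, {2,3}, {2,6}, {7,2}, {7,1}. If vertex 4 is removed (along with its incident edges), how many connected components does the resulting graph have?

With 4 gone, the remaining components are: {0}; {1, 2, 3, 5, 6, 7}.
That is 2 components.

2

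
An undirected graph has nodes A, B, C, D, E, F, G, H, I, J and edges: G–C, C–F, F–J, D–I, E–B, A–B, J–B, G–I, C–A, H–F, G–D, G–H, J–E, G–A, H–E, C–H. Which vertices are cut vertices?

G

Removing G increases the component count from 1 to 2, so G is a cut vertex.
By contrast removing J leaves 1 component; it is not a cut vertex. No other vertex is a cut vertex either.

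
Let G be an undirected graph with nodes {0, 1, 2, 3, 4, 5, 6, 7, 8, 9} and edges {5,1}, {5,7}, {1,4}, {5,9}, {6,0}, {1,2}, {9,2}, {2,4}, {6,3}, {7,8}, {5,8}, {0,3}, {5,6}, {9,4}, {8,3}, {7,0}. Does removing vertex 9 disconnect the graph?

No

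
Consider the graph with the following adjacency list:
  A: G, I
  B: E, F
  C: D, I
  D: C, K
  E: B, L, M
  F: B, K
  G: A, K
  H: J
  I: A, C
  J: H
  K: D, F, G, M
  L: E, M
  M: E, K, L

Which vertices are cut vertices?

K

Removing K increases the component count from 2 to 3, so K is a cut vertex.
By contrast removing M leaves 2 components; it is not a cut vertex. No other vertex is a cut vertex either.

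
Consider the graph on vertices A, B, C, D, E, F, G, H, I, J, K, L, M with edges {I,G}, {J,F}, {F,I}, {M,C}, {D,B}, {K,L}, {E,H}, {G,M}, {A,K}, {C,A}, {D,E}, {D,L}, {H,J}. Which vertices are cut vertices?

D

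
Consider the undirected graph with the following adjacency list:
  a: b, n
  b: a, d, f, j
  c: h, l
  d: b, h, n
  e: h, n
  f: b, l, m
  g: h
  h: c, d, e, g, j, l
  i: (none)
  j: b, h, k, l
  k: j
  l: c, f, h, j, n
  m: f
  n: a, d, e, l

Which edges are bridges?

The edges on the cycle a-b-d-h-c-l-n-a are not bridges since each lies on that cycle.
But removing h-g disconnects h from g; removing m-f disconnects m from f; removing k-j disconnects k from j — these are bridges.

f-m, g-h, j-k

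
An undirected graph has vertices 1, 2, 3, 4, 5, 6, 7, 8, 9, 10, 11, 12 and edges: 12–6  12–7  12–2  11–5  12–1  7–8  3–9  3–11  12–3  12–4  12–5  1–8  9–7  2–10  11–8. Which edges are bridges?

10-2, 12-2, 12-4, 12-6

The edges on the cycle 12-3-11-5-12 are not bridges since each lies on that cycle.
But removing 2–10 disconnects 2 from 10; removing 4–12 disconnects 4 from 12; removing 6–12 disconnects 6 from 12; removing 2–12 disconnects 2 from 12 — these are bridges.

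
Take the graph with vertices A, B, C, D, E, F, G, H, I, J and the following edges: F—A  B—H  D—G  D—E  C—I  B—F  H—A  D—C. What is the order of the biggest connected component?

5

J is isolated — a component by itself.
Starting from A we can reach A, B, F, H. That is one component of size 4.
Starting from C we can reach C, D, E, G, I. That is one component of size 5.
The largest has 5 vertices.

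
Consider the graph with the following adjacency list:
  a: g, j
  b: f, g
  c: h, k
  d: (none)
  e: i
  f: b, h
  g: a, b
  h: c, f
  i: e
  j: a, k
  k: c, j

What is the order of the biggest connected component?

8

d is isolated — a component by itself.
Starting from e we can reach e, i. That is one component of size 2.
Starting from a we can reach a, b, c, f, g, h, j, k. That is one component of size 8.
The largest has 8 vertices.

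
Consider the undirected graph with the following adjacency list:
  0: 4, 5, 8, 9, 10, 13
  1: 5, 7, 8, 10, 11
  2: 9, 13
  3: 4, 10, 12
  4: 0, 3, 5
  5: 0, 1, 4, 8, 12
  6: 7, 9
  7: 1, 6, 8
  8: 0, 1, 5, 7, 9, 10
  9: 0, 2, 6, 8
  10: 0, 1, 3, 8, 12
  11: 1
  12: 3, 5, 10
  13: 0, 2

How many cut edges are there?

1

The edges on the cycle 9-0-10-1-5-8-9 are not bridges since each lies on that cycle.
But removing 11-1 disconnects 11 from 1 — this is a bridge.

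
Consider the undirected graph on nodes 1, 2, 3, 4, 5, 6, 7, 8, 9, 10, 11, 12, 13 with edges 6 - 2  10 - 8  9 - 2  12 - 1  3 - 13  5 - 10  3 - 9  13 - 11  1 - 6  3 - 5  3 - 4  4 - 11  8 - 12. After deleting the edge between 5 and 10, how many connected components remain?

2

5 and 10 are still connected via 5-3-9-2-6-1-12-8-10, so the component count stays at 2.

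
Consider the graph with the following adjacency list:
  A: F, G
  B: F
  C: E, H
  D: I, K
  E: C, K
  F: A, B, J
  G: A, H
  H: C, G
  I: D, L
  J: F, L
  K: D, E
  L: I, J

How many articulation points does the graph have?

Removing F increases the component count from 1 to 2, so F is a cut vertex.
By contrast removing E leaves 1 component; it is not a cut vertex. No other vertex is a cut vertex either.

1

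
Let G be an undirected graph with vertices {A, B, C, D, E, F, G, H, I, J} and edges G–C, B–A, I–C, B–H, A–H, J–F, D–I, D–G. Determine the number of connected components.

4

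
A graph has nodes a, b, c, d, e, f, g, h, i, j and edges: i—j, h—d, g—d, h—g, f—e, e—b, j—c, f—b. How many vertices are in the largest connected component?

3

a is isolated — a component by itself.
Starting from b we can reach b, e, f. That is one component of size 3.
Starting from c we can reach c, i, j. That is one component of size 3.
Starting from d we can reach d, g, h. That is one component of size 3.
The largest has 3 vertices.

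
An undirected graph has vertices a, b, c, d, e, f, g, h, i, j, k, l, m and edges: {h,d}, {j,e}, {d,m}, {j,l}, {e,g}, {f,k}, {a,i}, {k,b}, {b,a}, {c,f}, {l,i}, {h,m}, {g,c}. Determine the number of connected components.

2

Starting from d we can reach d, h, m. That is one component of size 3.
Starting from a we can reach a, b, c, e, f, g, i, j, k, l. That is one component of size 10.
Total: 2 components.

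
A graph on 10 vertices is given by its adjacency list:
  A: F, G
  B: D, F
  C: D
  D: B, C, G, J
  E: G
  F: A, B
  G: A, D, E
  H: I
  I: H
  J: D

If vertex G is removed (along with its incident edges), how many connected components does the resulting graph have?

With G gone, the remaining components are: {E}; {H, I}; {A, B, C, D, F, J}.
That is 3 components.

3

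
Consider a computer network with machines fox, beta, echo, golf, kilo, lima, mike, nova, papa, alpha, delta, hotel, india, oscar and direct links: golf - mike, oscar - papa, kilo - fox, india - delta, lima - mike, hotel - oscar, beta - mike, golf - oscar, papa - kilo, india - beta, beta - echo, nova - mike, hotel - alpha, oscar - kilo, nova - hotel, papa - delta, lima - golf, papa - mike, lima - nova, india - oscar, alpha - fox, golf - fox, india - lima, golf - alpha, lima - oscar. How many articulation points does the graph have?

1

Removing beta increases the component count from 1 to 2, so beta is a cut vertex.
By contrast removing papa leaves 1 component; it is not a cut vertex. No other vertex is a cut vertex either.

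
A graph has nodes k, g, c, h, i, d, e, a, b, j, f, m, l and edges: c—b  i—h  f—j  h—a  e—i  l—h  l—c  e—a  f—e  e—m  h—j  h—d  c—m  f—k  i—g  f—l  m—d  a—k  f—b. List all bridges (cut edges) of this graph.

g-i

The edges on the cycle f-l-c-m-e-f are not bridges since each lies on that cycle.
But removing g—i disconnects g from i — this is a bridge.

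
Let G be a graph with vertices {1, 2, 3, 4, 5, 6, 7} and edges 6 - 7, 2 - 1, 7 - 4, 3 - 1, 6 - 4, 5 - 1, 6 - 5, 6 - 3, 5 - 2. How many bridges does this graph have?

0

The edges on the cycle 6-7-4-6 are not bridges since each lies on that cycle.
Every edge lies on some cycle, so there are no bridges.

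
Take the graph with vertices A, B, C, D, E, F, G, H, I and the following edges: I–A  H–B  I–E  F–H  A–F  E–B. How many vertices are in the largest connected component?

G is isolated — a component by itself.
C is isolated — a component by itself.
D is isolated — a component by itself.
Starting from A we can reach A, B, E, F, H, I. That is one component of size 6.
The largest has 6 vertices.

6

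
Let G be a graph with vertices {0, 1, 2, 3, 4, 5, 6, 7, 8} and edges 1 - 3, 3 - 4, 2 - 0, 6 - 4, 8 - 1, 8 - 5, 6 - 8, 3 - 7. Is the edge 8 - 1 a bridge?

After removing 8 - 1, the path 8-6-4-3-1 still connects them, so the edge is not a bridge.

No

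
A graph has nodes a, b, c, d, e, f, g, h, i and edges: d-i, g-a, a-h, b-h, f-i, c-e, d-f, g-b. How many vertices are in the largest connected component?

4

Starting from c we can reach c, e. That is one component of size 2.
Starting from d we can reach d, f, i. That is one component of size 3.
Starting from a we can reach a, b, g, h. That is one component of size 4.
The largest has 4 vertices.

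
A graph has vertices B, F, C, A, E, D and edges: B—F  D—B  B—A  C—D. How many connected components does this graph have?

E is isolated — a component by itself.
Starting from A we can reach A, B, C, D, F. That is one component of size 5.
Total: 2 components.

2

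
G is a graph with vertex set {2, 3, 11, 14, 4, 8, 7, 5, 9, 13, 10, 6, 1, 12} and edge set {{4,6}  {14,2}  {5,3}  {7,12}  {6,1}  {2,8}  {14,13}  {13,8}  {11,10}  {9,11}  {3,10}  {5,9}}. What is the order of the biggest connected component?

Starting from 7 we can reach 7, 12. That is one component of size 2.
Starting from 1 we can reach 1, 4, 6. That is one component of size 3.
Starting from 2 we can reach 2, 8, 13, 14. That is one component of size 4.
Starting from 3 we can reach 3, 5, 9, 10, 11. That is one component of size 5.
The largest has 5 vertices.

5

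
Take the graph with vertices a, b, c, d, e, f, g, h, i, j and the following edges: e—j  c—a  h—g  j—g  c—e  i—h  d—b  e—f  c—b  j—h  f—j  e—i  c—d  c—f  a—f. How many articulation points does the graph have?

1

Removing c increases the component count from 1 to 2, so c is a cut vertex.
By contrast removing a leaves 1 component; it is not a cut vertex. No other vertex is a cut vertex either.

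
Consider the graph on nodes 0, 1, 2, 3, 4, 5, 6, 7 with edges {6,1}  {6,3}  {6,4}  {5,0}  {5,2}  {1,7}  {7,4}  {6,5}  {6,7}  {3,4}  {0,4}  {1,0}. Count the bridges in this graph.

1

The edges on the cycle 6-5-0-1-6 are not bridges since each lies on that cycle.
But removing 2–5 disconnects 2 from 5 — this is a bridge.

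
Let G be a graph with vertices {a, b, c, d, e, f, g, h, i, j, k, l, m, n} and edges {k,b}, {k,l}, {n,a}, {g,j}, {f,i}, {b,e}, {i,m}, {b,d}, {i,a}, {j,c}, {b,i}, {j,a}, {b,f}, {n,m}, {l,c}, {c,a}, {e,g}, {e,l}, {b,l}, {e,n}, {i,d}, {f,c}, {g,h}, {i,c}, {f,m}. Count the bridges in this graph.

1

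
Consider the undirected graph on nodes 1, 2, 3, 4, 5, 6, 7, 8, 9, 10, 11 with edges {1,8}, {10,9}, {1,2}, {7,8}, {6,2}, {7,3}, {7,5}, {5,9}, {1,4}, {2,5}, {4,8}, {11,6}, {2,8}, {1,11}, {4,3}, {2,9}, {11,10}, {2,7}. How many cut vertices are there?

0

Removing 5, for instance, still leaves 1 component. No single vertex removal increases the component count — the graph has no articulation points.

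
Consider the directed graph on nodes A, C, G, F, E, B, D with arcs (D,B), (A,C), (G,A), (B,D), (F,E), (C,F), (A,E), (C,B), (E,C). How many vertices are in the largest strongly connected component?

3

{C, E, F} are all mutually reachable — one SCC of size 3.
{B, D} are all mutually reachable — one SCC of size 2.
{A} is an SCC by itself.
{G} is an SCC by itself.
The largest has 3 vertices.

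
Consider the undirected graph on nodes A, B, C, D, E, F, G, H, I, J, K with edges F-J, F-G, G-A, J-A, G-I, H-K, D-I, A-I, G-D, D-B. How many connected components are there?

4

C is isolated — a component by itself.
E is isolated — a component by itself.
Starting from H we can reach H, K. That is one component of size 2.
Starting from A we can reach A, B, D, F, G, I, J. That is one component of size 7.
Total: 4 components.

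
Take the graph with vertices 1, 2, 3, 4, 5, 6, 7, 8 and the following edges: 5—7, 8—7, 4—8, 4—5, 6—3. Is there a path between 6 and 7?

No

The component containing 6 is {3, 6}, and 7 is not in it.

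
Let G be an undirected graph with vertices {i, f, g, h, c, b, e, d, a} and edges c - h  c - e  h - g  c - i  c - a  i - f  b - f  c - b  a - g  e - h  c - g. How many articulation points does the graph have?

Removing c increases the component count from 2 to 3, so c is a cut vertex.
By contrast removing e leaves 2 components; it is not a cut vertex. No other vertex is a cut vertex either.

1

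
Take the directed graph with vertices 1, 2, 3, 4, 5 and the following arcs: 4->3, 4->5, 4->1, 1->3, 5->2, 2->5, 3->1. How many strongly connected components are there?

3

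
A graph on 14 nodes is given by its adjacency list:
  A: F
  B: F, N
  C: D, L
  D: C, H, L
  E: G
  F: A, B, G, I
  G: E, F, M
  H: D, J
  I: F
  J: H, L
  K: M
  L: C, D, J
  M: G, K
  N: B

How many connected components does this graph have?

Starting from C we can reach C, D, H, J, L. That is one component of size 5.
Starting from A we can reach A, B, E, F, G, I, K, M, N. That is one component of size 9.
Total: 2 components.

2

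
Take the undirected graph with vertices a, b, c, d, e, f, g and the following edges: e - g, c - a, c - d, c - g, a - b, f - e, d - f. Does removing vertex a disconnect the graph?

Deleting a raises the number of components from 1 to 2, so a is a cut vertex.

Yes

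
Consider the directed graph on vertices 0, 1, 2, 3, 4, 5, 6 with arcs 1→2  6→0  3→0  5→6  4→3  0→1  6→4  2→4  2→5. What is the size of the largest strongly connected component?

{0, 1, 2, 3, 4, 5, 6} are all mutually reachable — one SCC of size 7.
The largest has 7 vertices.

7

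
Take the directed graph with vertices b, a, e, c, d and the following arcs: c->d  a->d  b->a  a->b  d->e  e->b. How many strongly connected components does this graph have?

{a, b, d, e} are all mutually reachable — one SCC of size 4.
{c} is an SCC by itself.
That gives 2 strongly connected components.

2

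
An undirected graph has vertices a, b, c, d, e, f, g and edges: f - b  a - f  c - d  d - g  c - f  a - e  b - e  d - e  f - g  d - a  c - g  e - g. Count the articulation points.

0

Removing b, for instance, still leaves 1 component. No single vertex removal increases the component count — the graph has no articulation points.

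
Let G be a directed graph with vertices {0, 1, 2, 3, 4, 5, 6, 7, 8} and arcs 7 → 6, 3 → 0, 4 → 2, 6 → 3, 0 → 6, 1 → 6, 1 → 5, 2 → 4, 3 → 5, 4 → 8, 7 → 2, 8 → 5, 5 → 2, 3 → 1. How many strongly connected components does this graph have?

3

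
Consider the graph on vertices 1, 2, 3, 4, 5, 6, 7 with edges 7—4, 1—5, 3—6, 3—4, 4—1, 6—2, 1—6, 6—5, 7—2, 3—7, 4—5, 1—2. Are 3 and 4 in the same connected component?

From 3 we can reach 1, 2, 3, 4, 5, 6, 7, which includes 4.

Yes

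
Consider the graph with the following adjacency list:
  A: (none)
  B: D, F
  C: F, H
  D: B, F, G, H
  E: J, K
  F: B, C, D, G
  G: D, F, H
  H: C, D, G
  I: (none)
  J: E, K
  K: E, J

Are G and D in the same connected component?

From G we can reach B, C, D, F, G, H, which includes D.

Yes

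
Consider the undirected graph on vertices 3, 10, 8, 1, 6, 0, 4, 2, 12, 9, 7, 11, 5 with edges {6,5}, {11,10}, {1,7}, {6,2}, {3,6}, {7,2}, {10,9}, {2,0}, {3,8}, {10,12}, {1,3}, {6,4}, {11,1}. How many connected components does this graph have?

1

Starting from 0 we can reach 0, 1, 2, 3, 4, 5, 6, 7, 8, 9, 10, 11, 12. That is one component of size 13.
Total: 1 component.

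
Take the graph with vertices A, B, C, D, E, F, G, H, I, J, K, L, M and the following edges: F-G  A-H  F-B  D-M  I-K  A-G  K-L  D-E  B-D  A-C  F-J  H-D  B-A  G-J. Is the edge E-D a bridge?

Removing E-D leaves no path between E and D: the component count goes from 2 to 3. So it is a bridge.

Yes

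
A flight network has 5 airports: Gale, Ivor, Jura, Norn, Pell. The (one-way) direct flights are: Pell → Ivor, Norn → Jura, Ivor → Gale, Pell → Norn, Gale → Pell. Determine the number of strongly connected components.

3

{Gale, Ivor, Pell} are all mutually reachable — one SCC of size 3.
{Jura} is an SCC by itself.
{Norn} is an SCC by itself.
That gives 3 strongly connected components.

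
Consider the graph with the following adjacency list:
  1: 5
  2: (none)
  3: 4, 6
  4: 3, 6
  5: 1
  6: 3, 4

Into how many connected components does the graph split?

3

2 is isolated — a component by itself.
Starting from 1 we can reach 1, 5. That is one component of size 2.
Starting from 3 we can reach 3, 4, 6. That is one component of size 3.
Total: 3 components.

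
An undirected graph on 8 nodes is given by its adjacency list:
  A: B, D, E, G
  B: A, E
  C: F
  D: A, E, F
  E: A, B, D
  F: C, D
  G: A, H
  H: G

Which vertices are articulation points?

A, D, F, G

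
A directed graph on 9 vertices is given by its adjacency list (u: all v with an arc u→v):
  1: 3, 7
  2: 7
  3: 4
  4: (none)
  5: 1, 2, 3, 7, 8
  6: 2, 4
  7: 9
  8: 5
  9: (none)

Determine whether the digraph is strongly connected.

No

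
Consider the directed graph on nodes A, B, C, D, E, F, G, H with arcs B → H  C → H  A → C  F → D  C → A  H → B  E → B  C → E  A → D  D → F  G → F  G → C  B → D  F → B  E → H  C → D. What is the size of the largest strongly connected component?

{B, D, F, H} are all mutually reachable — one SCC of size 4.
{A, C} are all mutually reachable — one SCC of size 2.
{G} is an SCC by itself.
{E} is an SCC by itself.
The largest has 4 vertices.

4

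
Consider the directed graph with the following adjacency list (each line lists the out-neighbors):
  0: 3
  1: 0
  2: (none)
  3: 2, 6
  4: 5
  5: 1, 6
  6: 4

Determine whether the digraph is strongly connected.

No

There is no directed path from 2 to 5, so the graph is not strongly connected.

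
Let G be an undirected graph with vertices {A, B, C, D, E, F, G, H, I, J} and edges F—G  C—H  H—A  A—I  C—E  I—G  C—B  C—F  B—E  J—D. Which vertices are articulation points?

Removing C increases the component count from 2 to 3, so C is a cut vertex.
By contrast removing J leaves 2 components; it is not a cut vertex. No other vertex is a cut vertex either.

C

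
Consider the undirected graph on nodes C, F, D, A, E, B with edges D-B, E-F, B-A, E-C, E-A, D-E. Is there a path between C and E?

Yes

From C we can reach A, B, C, D, E, F, which includes E.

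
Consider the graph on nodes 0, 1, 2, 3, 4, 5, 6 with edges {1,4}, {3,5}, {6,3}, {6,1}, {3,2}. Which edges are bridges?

1-4, 1-6, 2-3, 3-5, 3-6

removing 5 - 3 disconnects 5 from 3; removing 6 - 1 disconnects 6 from 1; removing 6 - 3 disconnects 6 from 3; removing 2 - 3 disconnects 2 from 3 — these are bridges.
In total 5 edges are bridges.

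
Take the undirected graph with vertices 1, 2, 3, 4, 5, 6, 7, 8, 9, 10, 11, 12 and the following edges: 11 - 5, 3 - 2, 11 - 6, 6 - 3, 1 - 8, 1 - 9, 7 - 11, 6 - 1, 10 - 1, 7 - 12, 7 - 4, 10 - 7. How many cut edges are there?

The edges on the cycle 10-7-11-6-1-10 are not bridges since each lies on that cycle.
But removing 2 - 3 disconnects 2 from 3; removing 11 - 5 disconnects 11 from 5; removing 6 - 3 disconnects 6 from 3; removing 12 - 7 disconnects 12 from 7 — these are bridges.
In total 7 edges are bridges.

7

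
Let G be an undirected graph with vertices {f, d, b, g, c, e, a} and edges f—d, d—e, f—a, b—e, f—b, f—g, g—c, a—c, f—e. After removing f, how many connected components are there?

With f gone, the remaining components are: {a, c, g}; {b, d, e}.
That is 2 components.

2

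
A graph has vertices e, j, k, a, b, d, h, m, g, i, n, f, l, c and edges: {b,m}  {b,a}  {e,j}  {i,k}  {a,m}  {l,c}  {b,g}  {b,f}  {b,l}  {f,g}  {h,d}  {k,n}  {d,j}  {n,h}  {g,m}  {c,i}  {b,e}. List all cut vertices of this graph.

b

Removing b increases the component count from 1 to 2, so b is a cut vertex.
By contrast removing c leaves 1 component; it is not a cut vertex. No other vertex is a cut vertex either.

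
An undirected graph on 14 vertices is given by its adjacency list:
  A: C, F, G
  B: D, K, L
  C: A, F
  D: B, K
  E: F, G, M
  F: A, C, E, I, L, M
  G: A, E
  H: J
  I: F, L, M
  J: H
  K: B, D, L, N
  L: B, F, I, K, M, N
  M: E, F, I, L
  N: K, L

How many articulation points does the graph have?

Removing L increases the component count from 2 to 3, so L is a cut vertex.
By contrast removing N leaves 2 components; it is not a cut vertex. No other vertex is a cut vertex either.

1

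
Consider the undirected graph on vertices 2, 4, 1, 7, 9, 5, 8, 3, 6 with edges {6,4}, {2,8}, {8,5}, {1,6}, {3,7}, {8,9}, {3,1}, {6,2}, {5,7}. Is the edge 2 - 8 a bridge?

No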